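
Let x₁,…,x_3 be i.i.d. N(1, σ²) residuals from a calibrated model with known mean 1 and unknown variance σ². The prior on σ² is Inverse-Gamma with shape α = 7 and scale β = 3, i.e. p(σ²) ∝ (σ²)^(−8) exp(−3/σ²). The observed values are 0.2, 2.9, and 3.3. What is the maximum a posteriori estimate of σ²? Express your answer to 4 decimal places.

Sum of squared deviations about the known mean: SS = (0.2−1)² + (2.9−1)² + (3.3−1)² = 9.54.
The Normal likelihood contributes (σ²)^(−n/2) exp(−SS/(2σ²)), so the posterior is Inverse-Gamma(α + n/2, β + SS/2) = Inverse-Gamma(8.5, 7.77).
The mode of Inverse-Gamma(a, b) is b/(a+1) = 7.77/9.5 ≈ 0.8179.

σ̂²_MAP = 0.8179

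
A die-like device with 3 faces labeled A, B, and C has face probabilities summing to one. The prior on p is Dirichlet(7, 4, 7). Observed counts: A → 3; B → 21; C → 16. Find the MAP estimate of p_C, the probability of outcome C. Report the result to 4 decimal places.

MAP estimate of p_C = 0.4000

The posterior is Dirichlet(αᵢ + nᵢ) = Dirichlet(10, 25, 23).
For a Dirichlet(a₁,…,a_K) with all aᵢ > 1, the mode has j-th component (aⱼ − 1)/(Σaᵢ − K).
Here Σaᵢ = 58 and K = 3, so p_C = (23 − 1)/(58 − 3) = 22/55 ≈ 0.4000.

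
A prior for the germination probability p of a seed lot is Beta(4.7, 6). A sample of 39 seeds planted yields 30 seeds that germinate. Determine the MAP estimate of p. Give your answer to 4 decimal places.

p̂_MAP = 0.7065

Prior: Beta(4.7, 6).
Data: 30 successes in 39 trials. The binomial likelihood contributes p^30(1−p)^9, so the posterior is Beta(4.7+30, 6+9) = Beta(34.7, 15).
For Beta(a, b) with a, b > 1 the mode is (a−1)/(a+b−2) = 33.7/47.7 ≈ 0.7065.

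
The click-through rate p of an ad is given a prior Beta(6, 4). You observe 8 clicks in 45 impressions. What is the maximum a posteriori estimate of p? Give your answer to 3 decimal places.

p̂_MAP = 0.245

Prior: Beta(6, 4).
Data: 8 successes in 45 trials. The binomial likelihood contributes p^8(1−p)^37, so the posterior is Beta(6+8, 4+37) = Beta(14, 41).
For Beta(a, b) with a, b > 1 the mode is (a−1)/(a+b−2) = 13/53 ≈ 0.245.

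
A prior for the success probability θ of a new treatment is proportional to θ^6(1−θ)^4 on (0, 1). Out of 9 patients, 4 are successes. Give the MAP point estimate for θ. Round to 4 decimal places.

θ̂_MAP = 0.5263

The prior density ∝ θ^6(1−θ)^4 is the kernel of Beta(7, 5).
Data: 4 successes in 9 trials. The binomial likelihood contributes θ^4(1−θ)^5, so the posterior is Beta(7+4, 5+5) = Beta(11, 10).
For Beta(a, b) with a, b > 1 the mode is (a−1)/(a+b−2) = 10/19 ≈ 0.5263.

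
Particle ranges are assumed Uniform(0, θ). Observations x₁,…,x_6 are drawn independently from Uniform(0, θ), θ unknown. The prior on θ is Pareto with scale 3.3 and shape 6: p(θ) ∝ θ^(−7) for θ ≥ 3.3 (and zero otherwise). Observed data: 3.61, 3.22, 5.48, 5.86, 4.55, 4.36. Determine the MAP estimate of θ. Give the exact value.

The Uniform(0, θ) likelihood is θ^(−n) for θ ≥ max(xᵢ), zero otherwise. Here max(xᵢ) = 5.86.
Posterior ∝ θ^(−7) · θ^(−6) = θ^(−13) on θ ≥ max(3.3, 5.86) = 5.86.
This density is strictly decreasing in θ, so the posterior mode lies at the lower boundary of the support.

θ̂_MAP = 5.86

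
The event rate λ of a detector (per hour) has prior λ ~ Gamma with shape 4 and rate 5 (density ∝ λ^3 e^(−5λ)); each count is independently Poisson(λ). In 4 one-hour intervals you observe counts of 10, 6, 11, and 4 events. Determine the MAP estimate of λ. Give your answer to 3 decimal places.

Σxᵢ = 10+6+11+4 = 31, with n = 4.
Posterior ∝ λ^3e^(−5λ) · λ^31e^(−4λ) = λ^34e^(−9λ), i.e. Gamma(shape=35, rate=9).
The mode of a Gamma(a, b) with a ≥ 1 (shape–rate) is (a−1)/b = 34/9 ≈ 3.778.

λ̂_MAP = 3.778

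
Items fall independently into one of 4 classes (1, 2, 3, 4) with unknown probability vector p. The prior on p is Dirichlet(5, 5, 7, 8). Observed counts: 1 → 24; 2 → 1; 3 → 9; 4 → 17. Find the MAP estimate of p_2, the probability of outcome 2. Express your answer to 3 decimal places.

The posterior is Dirichlet(αᵢ + nᵢ) = Dirichlet(29, 6, 16, 25).
For a Dirichlet(a₁,…,a_K) with all aᵢ > 1, the mode has j-th component (aⱼ − 1)/(Σaᵢ − K).
Here Σaᵢ = 76 and K = 4, so p_2 = (6 − 1)/(76 − 4) = 5/72 ≈ 0.069.

MAP estimate: 0.069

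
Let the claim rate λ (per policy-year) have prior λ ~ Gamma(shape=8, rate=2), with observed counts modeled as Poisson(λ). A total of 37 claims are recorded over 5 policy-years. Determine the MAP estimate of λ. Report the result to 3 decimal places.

Σxᵢ = 37, n = 5.
Posterior ∝ λ^7e^(−2λ) · λ^37e^(−5λ) = λ^44e^(−7λ), i.e. Gamma(shape=45, rate=7).
The mode of a Gamma(a, b) with a ≥ 1 (shape–rate) is (a−1)/b = 44/7 ≈ 6.286.

λ̂_MAP = 6.286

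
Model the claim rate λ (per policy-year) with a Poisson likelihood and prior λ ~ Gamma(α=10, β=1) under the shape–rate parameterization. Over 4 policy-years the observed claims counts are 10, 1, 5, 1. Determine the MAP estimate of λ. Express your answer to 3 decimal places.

λ̂_MAP = 5.200

Σxᵢ = 10+1+5+1 = 17, with n = 4.
Posterior ∝ λ^9e^(−1λ) · λ^17e^(−4λ) = λ^26e^(−5λ), i.e. Gamma(shape=27, rate=5).
The mode of a Gamma(a, b) with a ≥ 1 (shape–rate) is (a−1)/b = 26/5 ≈ 5.200.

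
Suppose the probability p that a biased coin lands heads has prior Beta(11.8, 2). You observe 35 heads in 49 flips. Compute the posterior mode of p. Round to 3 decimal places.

p̂_MAP = 0.753

Prior: Beta(11.8, 2).
Data: 35 successes in 49 trials. The binomial likelihood contributes p^35(1−p)^14, so the posterior is Beta(11.8+35, 2+14) = Beta(46.8, 16).
For Beta(a, b) with a, b > 1 the mode is (a−1)/(a+b−2) = 45.8/60.8 ≈ 0.753.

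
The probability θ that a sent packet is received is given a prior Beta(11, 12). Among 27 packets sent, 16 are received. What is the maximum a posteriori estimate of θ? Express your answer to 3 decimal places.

Prior: Beta(11, 12).
Data: 16 successes in 27 trials. The binomial likelihood contributes θ^16(1−θ)^11, so the posterior is Beta(11+16, 12+11) = Beta(27, 23).
For Beta(a, b) with a, b > 1 the mode is (a−1)/(a+b−2) = 26/48 ≈ 0.542.

θ̂_MAP = 0.542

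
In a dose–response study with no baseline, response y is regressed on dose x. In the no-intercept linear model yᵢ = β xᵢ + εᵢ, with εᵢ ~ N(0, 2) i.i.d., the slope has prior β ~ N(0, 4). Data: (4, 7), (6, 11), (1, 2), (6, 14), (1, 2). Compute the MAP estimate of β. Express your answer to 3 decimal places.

β̂_MAP = 2.011

log p(β | y) = −Σ(yᵢ − βxᵢ)²/(2·2) − β²/(2·4) + const.
Setting the derivative to zero: Σxᵢ(yᵢ − βxᵢ)/2 − β/4 = 0, so β = Σxᵢyᵢ / (Σxᵢ² + σ²/τ²).
Σxᵢyᵢ = 4·7 + 6·11 + 1·2 + 6·14 + 1·2 = 182; Σxᵢ² = 90; σ²/τ² = 0.5.
β̂_MAP = 182 / (90 + 0.5) = 182/90.5 ≈ 2.011.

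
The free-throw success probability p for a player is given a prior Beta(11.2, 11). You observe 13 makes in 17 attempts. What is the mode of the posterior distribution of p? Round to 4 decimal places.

p̂_MAP = 0.6237

Prior: Beta(11.2, 11).
Data: 13 successes in 17 trials. The binomial likelihood contributes p^13(1−p)^4, so the posterior is Beta(11.2+13, 11+4) = Beta(24.2, 15).
For Beta(a, b) with a, b > 1 the mode is (a−1)/(a+b−2) = 23.2/37.2 ≈ 0.6237.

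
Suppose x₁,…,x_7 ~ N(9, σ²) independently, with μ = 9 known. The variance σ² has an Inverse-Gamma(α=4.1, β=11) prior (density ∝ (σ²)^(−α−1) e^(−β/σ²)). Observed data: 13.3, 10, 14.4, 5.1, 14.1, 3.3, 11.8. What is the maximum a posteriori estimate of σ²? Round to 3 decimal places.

σ̂²_MAP = 8.849

Sum of squared deviations about the known mean: SS = (13.3−9)² + (10−9)² + (14.4−9)² + (5.1−9)² + (14.1−9)² + (3.3−9)² + (11.8−9)² = 130.2.
The Normal likelihood contributes (σ²)^(−n/2) exp(−SS/(2σ²)), so the posterior is Inverse-Gamma(α + n/2, β + SS/2) = Inverse-Gamma(7.6, 76.1).
The mode of Inverse-Gamma(a, b) is b/(a+1) = 76.1/8.6 ≈ 8.849.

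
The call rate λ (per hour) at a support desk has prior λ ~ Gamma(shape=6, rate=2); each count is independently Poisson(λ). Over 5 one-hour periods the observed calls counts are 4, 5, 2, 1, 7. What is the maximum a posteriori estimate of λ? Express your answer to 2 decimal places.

λ̂_MAP = 3.43

Σxᵢ = 4+5+2+1+7 = 19, with n = 5.
Posterior ∝ λ^5e^(−2λ) · λ^19e^(−5λ) = λ^24e^(−7λ), i.e. Gamma(shape=25, rate=7).
The mode of a Gamma(a, b) with a ≥ 1 (shape–rate) is (a−1)/b = 24/7 ≈ 3.43.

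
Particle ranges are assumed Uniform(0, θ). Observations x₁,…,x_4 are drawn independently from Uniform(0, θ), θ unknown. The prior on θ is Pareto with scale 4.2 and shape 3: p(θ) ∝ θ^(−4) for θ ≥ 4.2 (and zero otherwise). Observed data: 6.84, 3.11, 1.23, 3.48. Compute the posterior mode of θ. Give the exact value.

θ̂_MAP = 6.84

The Uniform(0, θ) likelihood is θ^(−n) for θ ≥ max(xᵢ), zero otherwise. Here max(xᵢ) = 6.84.
Posterior ∝ θ^(−4) · θ^(−4) = θ^(−8) on θ ≥ max(4.2, 6.84) = 6.84.
This density is strictly decreasing in θ, so the posterior mode lies at the lower boundary of the support.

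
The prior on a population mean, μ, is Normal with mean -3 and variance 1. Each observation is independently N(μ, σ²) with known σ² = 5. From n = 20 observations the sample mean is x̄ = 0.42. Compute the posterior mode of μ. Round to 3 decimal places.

μ̂_MAP = -0.264

n = 20, x̄ = 0.42.
For a Normal prior and Normal likelihood with known variance, the posterior is Normal; its mode equals its mean, the precision-weighted average.
Prior precision 1/σ₀² = 1/1 = 1; data precision n/σ² = 20/5 = 4.
μ̂ = (1·(-3) + 4·0.42) / (1 + 4) = (-1.32)/5 = -0.264.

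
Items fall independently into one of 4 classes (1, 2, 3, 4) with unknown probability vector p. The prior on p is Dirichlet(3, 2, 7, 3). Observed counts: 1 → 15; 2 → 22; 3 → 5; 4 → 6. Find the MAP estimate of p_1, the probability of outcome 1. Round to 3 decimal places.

The posterior is Dirichlet(αᵢ + nᵢ) = Dirichlet(18, 24, 12, 9).
For a Dirichlet(a₁,…,a_K) with all aᵢ > 1, the mode has j-th component (aⱼ − 1)/(Σaᵢ − K).
Here Σaᵢ = 63 and K = 4, so p_1 = (18 − 1)/(63 − 4) = 17/59 ≈ 0.288.

MAP estimate: 0.288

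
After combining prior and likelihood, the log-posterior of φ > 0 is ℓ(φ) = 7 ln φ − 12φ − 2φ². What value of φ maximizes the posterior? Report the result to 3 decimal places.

φ̂_MAP = 0.500

ℓ'(φ) = 7/φ − 12 − 4φ. Setting this to zero and multiplying by φ: 4φ² + 12φ − 7 = 0.
φ = (−12 + √(12² + 4·4·7)) / (2·4) = (−12 + √256) / 8 = (−12 + 16)/8 = 1/2.
ℓ''(φ) = −7/φ² − 4 < 0, confirming a maximum.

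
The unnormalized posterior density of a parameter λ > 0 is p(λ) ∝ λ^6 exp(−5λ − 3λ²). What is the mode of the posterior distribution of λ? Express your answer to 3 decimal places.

λ̂_MAP = 0.667

ℓ'(λ) = 6/λ − 5 − 6λ. Setting this to zero and multiplying by λ: 6λ² + 5λ − 6 = 0.
λ = (−5 + √(5² + 4·6·6)) / (2·6) = (−5 + √169) / 12 = (−5 + 13)/12 = 2/3.
ℓ''(λ) = −6/λ² − 6 < 0, confirming a maximum.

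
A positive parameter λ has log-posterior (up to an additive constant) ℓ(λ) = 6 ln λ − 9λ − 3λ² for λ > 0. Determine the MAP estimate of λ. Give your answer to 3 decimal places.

ℓ'(λ) = 6/λ − 9 − 6λ. Setting this to zero and multiplying by λ: 6λ² + 9λ − 6 = 0.
λ = (−9 + √(9² + 4·6·6)) / (2·6) = (−9 + √225) / 12 = (−9 + 15)/12 = 1/2.
ℓ''(λ) = −6/λ² − 6 < 0, confirming a maximum.

λ̂_MAP = 0.500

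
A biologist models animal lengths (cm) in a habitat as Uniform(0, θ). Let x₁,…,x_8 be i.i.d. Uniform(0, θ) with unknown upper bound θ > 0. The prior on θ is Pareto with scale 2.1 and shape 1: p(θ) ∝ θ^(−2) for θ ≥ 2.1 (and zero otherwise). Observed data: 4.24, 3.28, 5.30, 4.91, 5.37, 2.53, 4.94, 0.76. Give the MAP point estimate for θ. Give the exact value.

The Uniform(0, θ) likelihood is θ^(−n) for θ ≥ max(xᵢ), zero otherwise. Here max(xᵢ) = 5.37.
Posterior ∝ θ^(−2) · θ^(−8) = θ^(−10) on θ ≥ max(2.1, 5.37) = 5.37.
This density is strictly decreasing in θ, so the posterior mode lies at the lower boundary of the support.

θ̂_MAP = 5.37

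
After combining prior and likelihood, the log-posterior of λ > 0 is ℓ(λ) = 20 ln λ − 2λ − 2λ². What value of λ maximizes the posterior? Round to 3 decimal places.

λ̂_MAP = 2.000

ℓ'(λ) = 20/λ − 2 − 4λ. Setting this to zero and multiplying by λ: 4λ² + 2λ − 20 = 0.
λ = (−2 + √(2² + 4·4·20)) / (2·4) = (−2 + √324) / 8 = (−2 + 18)/8 = 2.
ℓ''(λ) = −20/λ² − 4 < 0, confirming a maximum.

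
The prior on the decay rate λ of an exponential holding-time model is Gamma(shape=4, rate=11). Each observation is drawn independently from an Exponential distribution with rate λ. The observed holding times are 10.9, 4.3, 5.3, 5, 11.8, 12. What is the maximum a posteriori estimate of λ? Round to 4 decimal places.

λ̂_MAP = 0.1493

The Exponential(rate=λ) likelihood is ∝ λ^n e^(−λΣtᵢ). Here n = 6 and Σtᵢ = 10.9 + 4.3 + 5.3 + 5 + 11.8 + 12 = 49.3.
Posterior ∝ λ^3e^(−11λ) · λ^6e^(−49.3λ) = λ^9e^(−60.3λ), i.e. Gamma(10, 60.3).
Mode = (a−1)/b = 9/60.3 ≈ 0.1493.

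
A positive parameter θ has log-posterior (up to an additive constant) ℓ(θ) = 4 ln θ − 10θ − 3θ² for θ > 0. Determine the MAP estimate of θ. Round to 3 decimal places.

ℓ'(θ) = 4/θ − 10 − 6θ. Setting this to zero and multiplying by θ: 6θ² + 10θ − 4 = 0.
θ = (−10 + √(10² + 4·6·4)) / (2·6) = (−10 + √196) / 12 = (−10 + 14)/12 = 1/3.
ℓ''(θ) = −4/θ² − 6 < 0, confirming a maximum.

θ̂_MAP = 0.333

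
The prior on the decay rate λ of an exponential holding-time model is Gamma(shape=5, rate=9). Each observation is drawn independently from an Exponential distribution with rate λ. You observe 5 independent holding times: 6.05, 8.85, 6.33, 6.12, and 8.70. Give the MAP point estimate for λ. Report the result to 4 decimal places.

The Exponential(rate=λ) likelihood is ∝ λ^n e^(−λΣtᵢ). Here n = 5 and Σtᵢ = 6.05 + 8.85 + 6.33 + 6.12 + 8.70 = 36.05.
Posterior ∝ λ^4e^(−9λ) · λ^5e^(−36.05λ) = λ^9e^(−45.05λ), i.e. Gamma(10, 45.05).
Mode = (a−1)/b = 9/45.05 ≈ 0.1998.

λ̂_MAP = 0.1998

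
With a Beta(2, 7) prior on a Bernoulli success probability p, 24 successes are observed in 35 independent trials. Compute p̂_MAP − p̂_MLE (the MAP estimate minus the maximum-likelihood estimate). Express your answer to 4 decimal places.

MAP − MLE = -0.0905

Posterior is Beta(26, 18); MAP = (26−1)/(44−2) = 25/42 ≈ 0.59524.
MLE ignores the prior: p̂_MLE = k/n = 24/35 ≈ 0.68571.
Difference = 25/42 − 24/35 = -19/210 ≈ -0.0905.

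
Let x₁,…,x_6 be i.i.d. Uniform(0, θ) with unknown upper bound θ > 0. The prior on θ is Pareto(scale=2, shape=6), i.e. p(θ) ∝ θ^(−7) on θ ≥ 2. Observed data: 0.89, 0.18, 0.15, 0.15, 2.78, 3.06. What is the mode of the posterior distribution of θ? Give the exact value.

θ̂_MAP = 3.06

The Uniform(0, θ) likelihood is θ^(−n) for θ ≥ max(xᵢ), zero otherwise. Here max(xᵢ) = 3.06.
Posterior ∝ θ^(−7) · θ^(−6) = θ^(−13) on θ ≥ max(2, 3.06) = 3.06.
This density is strictly decreasing in θ, so the posterior mode lies at the lower boundary of the support.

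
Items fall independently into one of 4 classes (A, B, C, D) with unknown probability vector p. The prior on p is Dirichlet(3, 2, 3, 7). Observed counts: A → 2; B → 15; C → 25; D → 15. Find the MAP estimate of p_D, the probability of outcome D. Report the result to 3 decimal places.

MAP estimate of p_D = 0.309

The posterior is Dirichlet(αᵢ + nᵢ) = Dirichlet(5, 17, 28, 22).
For a Dirichlet(a₁,…,a_K) with all aᵢ > 1, the mode has j-th component (aⱼ − 1)/(Σaᵢ − K).
Here Σaᵢ = 72 and K = 4, so p_D = (22 − 1)/(72 − 4) = 21/68 ≈ 0.309.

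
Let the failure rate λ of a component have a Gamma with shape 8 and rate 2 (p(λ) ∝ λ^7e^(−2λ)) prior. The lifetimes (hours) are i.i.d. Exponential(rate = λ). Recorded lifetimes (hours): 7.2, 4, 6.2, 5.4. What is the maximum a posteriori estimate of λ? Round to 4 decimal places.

λ̂_MAP = 0.4435

The Exponential(rate=λ) likelihood is ∝ λ^n e^(−λΣtᵢ). Here n = 4 and Σtᵢ = 7.2 + 4 + 6.2 + 5.4 = 22.8.
Posterior ∝ λ^7e^(−2λ) · λ^4e^(−22.8λ) = λ^11e^(−24.8λ), i.e. Gamma(12, 24.8).
Mode = (a−1)/b = 11/24.8 ≈ 0.4435.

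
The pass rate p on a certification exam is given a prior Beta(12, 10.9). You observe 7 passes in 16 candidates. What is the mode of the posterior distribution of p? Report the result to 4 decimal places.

p̂_MAP = 0.4878

Prior: Beta(12, 10.9).
Data: 7 successes in 16 trials. The binomial likelihood contributes p^7(1−p)^9, so the posterior is Beta(12+7, 10.9+9) = Beta(19, 19.9).
For Beta(a, b) with a, b > 1 the mode is (a−1)/(a+b−2) = 18/36.9 ≈ 0.4878.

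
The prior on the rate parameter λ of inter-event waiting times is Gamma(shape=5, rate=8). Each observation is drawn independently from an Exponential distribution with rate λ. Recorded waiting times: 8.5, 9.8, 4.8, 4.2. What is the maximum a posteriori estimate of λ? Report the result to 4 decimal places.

The Exponential(rate=λ) likelihood is ∝ λ^n e^(−λΣtᵢ). Here n = 4 and Σtᵢ = 8.5 + 9.8 + 4.8 + 4.2 = 27.3.
Posterior ∝ λ^4e^(−8λ) · λ^4e^(−27.3λ) = λ^8e^(−35.3λ), i.e. Gamma(9, 35.3).
Mode = (a−1)/b = 8/35.3 ≈ 0.2266.

λ̂_MAP = 0.2266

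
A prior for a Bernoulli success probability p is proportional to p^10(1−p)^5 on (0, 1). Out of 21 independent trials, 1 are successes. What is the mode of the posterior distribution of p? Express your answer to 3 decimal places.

The prior density ∝ p^10(1−p)^5 is the kernel of Beta(11, 6).
Data: 1 success in 21 trials. The binomial likelihood contributes p(1−p)^20, so the posterior is Beta(11+1, 6+20) = Beta(12, 26).
For Beta(a, b) with a, b > 1 the mode is (a−1)/(a+b−2) = 11/36 ≈ 0.306.

p̂_MAP = 0.306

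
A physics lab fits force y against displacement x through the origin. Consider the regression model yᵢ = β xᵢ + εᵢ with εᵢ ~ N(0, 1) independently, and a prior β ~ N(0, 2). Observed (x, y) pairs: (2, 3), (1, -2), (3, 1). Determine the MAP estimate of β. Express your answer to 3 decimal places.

log p(β | y) = −Σ(yᵢ − βxᵢ)²/(2·1) − β²/(2·2) + const.
Setting the derivative to zero: Σxᵢ(yᵢ − βxᵢ)/1 − β/2 = 0, so β = Σxᵢyᵢ / (Σxᵢ² + σ²/τ²).
Σxᵢyᵢ = 2·3 + 1·(-2) + 3·1 = 7; Σxᵢ² = 14; σ²/τ² = 0.5.
β̂_MAP = 7 / (14 + 0.5) = 7/14.5 ≈ 0.483.

β̂_MAP = 0.483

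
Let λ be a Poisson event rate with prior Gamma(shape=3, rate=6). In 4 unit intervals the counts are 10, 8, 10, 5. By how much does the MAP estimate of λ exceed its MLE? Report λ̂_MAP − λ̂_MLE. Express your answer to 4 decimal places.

Σxᵢ = 33. Posterior is Gamma(36, 10); MAP = (36−1)/10 = 35/10 ≈ 3.50000.
MLE = x̄ = 33/4 ≈ 8.25000.
Difference = 35/10 − 33/4 = -19/4 ≈ -4.7500.

MAP − MLE = -4.7500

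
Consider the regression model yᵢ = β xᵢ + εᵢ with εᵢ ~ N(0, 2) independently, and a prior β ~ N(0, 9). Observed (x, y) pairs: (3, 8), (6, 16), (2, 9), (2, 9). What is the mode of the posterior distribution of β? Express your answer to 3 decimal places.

log p(β | y) = −Σ(yᵢ − βxᵢ)²/(2·2) − β²/(2·9) + const.
Setting the derivative to zero: Σxᵢ(yᵢ − βxᵢ)/2 − β/9 = 0, so β = Σxᵢyᵢ / (Σxᵢ² + σ²/τ²).
Σxᵢyᵢ = 3·8 + 6·16 + 2·9 + 2·9 = 156; Σxᵢ² = 53; σ²/τ² = 2/9.
β̂_MAP = 156 / (53 + 2/9) = 156/(479/9) = 1404/479 ≈ 2.931.

β̂_MAP = 2.931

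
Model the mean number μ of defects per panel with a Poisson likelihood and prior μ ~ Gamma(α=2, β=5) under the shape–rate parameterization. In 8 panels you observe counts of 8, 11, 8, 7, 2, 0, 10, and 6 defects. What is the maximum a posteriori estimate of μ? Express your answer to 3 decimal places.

μ̂_MAP = 4.077

Σxᵢ = 8+11+8+7+2+0+10+6 = 52, with n = 8.
Posterior ∝ μe^(−5μ) · μ^52e^(−8μ) = μ^53e^(−13μ), i.e. Gamma(shape=54, rate=13).
The mode of a Gamma(a, b) with a ≥ 1 (shape–rate) is (a−1)/b = 53/13 ≈ 4.077.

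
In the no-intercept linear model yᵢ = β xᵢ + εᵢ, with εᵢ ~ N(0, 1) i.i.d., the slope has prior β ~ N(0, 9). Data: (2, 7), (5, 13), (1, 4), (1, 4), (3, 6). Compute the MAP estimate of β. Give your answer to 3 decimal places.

β̂_MAP = 2.618

log p(β | y) = −Σ(yᵢ − βxᵢ)²/(2·1) − β²/(2·9) + const.
Setting the derivative to zero: Σxᵢ(yᵢ − βxᵢ)/1 − β/9 = 0, so β = Σxᵢyᵢ / (Σxᵢ² + σ²/τ²).
Σxᵢyᵢ = 2·7 + 5·13 + 1·4 + 1·4 + 3·6 = 105; Σxᵢ² = 40; σ²/τ² = 1/9.
β̂_MAP = 105 / (40 + 1/9) = 105/(361/9) = 945/361 ≈ 2.618.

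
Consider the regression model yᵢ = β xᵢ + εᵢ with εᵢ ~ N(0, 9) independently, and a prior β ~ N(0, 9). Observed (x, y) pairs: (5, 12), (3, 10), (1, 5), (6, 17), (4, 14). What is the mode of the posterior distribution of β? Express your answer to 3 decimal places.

β̂_MAP = 2.875

log p(β | y) = −Σ(yᵢ − βxᵢ)²/(2·9) − β²/(2·9) + const.
Setting the derivative to zero: Σxᵢ(yᵢ − βxᵢ)/9 − β/9 = 0, so β = Σxᵢyᵢ / (Σxᵢ² + σ²/τ²).
Σxᵢyᵢ = 5·12 + 3·10 + 1·5 + 6·17 + 4·14 = 253; Σxᵢ² = 87; σ²/τ² = 1.
β̂_MAP = 253 / (87 + 1) = 253/88 ≈ 2.875.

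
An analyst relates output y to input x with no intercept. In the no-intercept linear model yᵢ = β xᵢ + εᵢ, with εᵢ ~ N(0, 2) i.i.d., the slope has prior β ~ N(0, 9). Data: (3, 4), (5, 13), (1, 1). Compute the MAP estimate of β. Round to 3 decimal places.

log p(β | y) = −Σ(yᵢ − βxᵢ)²/(2·2) − β²/(2·9) + const.
Setting the derivative to zero: Σxᵢ(yᵢ − βxᵢ)/2 − β/9 = 0, so β = Σxᵢyᵢ / (Σxᵢ² + σ²/τ²).
Σxᵢyᵢ = 3·4 + 5·13 + 1·1 = 78; Σxᵢ² = 35; σ²/τ² = 2/9.
β̂_MAP = 78 / (35 + 2/9) = 78/(317/9) = 702/317 ≈ 2.215.

β̂_MAP = 2.215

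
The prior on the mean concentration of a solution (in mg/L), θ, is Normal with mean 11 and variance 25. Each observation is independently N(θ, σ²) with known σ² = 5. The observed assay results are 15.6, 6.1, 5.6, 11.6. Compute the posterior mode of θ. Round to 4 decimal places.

θ̂_MAP = 9.7857

n = 4; x̄ = (15.6 + 6.1 + 5.6 + 11.6)/4 = 38.9/4 = 9.725.
For a Normal prior and Normal likelihood with known variance, the posterior is Normal; its mode equals its mean, the precision-weighted average.
Prior precision 1/σ₀² = 1/25 = 0.04; data precision n/σ² = 4/5 = 0.8.
θ̂ = (0.04·11 + 0.8·9.725) / (0.04 + 0.8) = 8.22/0.84 = 137/14 ≈ 9.7857.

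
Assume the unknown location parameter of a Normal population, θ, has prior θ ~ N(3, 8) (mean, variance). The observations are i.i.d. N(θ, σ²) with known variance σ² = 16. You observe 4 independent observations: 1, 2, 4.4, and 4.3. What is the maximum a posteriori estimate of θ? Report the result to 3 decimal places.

n = 4; x̄ = (1 + 2 + 4.4 + 4.3)/4 = 11.7/4 = 2.925.
For a Normal prior and Normal likelihood with known variance, the posterior is Normal; its mode equals its mean, the precision-weighted average.
Prior precision 1/σ₀² = 1/8 = 0.125; data precision n/σ² = 4/16 = 0.25.
θ̂ = (0.125·3 + 0.25·2.925) / (0.125 + 0.25) = 1.10625/0.375 = 2.950.

θ̂_MAP = 2.950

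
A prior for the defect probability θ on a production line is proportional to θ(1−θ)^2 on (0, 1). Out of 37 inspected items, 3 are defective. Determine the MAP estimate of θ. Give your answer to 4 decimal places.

θ̂_MAP = 0.1000

The prior density ∝ θ(1−θ)^2 is the kernel of Beta(2, 3).
Data: 3 successes in 37 trials. The binomial likelihood contributes θ^3(1−θ)^34, so the posterior is Beta(2+3, 3+34) = Beta(5, 37).
For Beta(a, b) with a, b > 1 the mode is (a−1)/(a+b−2) = 4/40 ≈ 0.1000.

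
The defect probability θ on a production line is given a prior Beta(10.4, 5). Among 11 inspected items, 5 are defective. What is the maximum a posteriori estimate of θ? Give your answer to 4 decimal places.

Prior: Beta(10.4, 5).
Data: 5 successes in 11 trials. The binomial likelihood contributes θ^5(1−θ)^6, so the posterior is Beta(10.4+5, 5+6) = Beta(15.4, 11).
For Beta(a, b) with a, b > 1 the mode is (a−1)/(a+b−2) = 14.4/24.4 ≈ 0.5902.

θ̂_MAP = 0.5902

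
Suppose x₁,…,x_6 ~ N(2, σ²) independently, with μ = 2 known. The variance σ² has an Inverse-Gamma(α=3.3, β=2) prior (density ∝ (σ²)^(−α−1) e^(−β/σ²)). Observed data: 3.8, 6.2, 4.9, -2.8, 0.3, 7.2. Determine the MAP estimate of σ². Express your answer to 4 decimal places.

Sum of squared deviations about the known mean: SS = (3.8−2)² + (6.2−2)² + (4.9−2)² + (-2.8−2)² + (0.3−2)² + (7.2−2)² = 82.26.
The Normal likelihood contributes (σ²)^(−n/2) exp(−SS/(2σ²)), so the posterior is Inverse-Gamma(α + n/2, β + SS/2) = Inverse-Gamma(6.3, 43.13).
The mode of Inverse-Gamma(a, b) is b/(a+1) = 43.13/7.3 ≈ 5.9082.

σ̂²_MAP = 5.9082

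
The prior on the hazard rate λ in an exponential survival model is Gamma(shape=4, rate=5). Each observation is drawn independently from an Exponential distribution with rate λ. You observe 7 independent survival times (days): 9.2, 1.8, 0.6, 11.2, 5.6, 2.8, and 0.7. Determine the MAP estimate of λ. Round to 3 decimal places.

The Exponential(rate=λ) likelihood is ∝ λ^n e^(−λΣtᵢ). Here n = 7 and Σtᵢ = 9.2 + 1.8 + 0.6 + 11.2 + 5.6 + 2.8 + 0.7 = 31.9.
Posterior ∝ λ^3e^(−5λ) · λ^7e^(−31.9λ) = λ^10e^(−36.9λ), i.e. Gamma(11, 36.9).
Mode = (a−1)/b = 10/36.9 ≈ 0.271.

λ̂_MAP = 0.271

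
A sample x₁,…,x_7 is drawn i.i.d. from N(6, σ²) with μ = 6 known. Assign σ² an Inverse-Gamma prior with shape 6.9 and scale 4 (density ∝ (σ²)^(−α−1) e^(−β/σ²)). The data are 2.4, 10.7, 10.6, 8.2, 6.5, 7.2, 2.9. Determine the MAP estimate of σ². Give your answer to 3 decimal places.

σ̂²_MAP = 3.524

Sum of squared deviations about the known mean: SS = (2.4−6)² + (10.7−6)² + (10.6−6)² + (8.2−6)² + (6.5−6)² + (7.2−6)² + (2.9−6)² = 72.35.
The Normal likelihood contributes (σ²)^(−n/2) exp(−SS/(2σ²)), so the posterior is Inverse-Gamma(α + n/2, β + SS/2) = Inverse-Gamma(10.4, 40.175).
The mode of Inverse-Gamma(a, b) is b/(a+1) = 40.175/11.4 ≈ 3.524.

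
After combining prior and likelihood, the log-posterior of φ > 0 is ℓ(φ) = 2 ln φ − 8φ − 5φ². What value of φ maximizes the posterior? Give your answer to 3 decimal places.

ℓ'(φ) = 2/φ − 8 − 10φ. Setting this to zero and multiplying by φ: 10φ² + 8φ − 2 = 0.
φ = (−8 + √(8² + 4·10·2)) / (2·10) = (−8 + √144) / 20 = (−8 + 12)/20 = 1/5.
ℓ''(φ) = −2/φ² − 10 < 0, confirming a maximum.

φ̂_MAP = 0.200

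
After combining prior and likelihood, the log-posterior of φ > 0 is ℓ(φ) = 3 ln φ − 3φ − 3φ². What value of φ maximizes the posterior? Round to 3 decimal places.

φ̂_MAP = 0.500

ℓ'(φ) = 3/φ − 3 − 6φ. Setting this to zero and multiplying by φ: 6φ² + 3φ − 3 = 0.
φ = (−3 + √(3² + 4·6·3)) / (2·6) = (−3 + √81) / 12 = (−3 + 9)/12 = 1/2.
ℓ''(φ) = −3/φ² − 6 < 0, confirming a maximum.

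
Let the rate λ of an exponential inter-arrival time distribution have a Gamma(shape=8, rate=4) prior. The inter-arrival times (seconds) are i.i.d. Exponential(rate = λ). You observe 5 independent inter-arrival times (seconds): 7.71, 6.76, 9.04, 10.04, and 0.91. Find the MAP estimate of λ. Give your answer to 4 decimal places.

λ̂_MAP = 0.3120

The Exponential(rate=λ) likelihood is ∝ λ^n e^(−λΣtᵢ). Here n = 5 and Σtᵢ = 7.71 + 6.76 + 9.04 + 10.04 + 0.91 = 34.46.
Posterior ∝ λ^7e^(−4λ) · λ^5e^(−34.46λ) = λ^12e^(−38.46λ), i.e. Gamma(13, 38.46).
Mode = (a−1)/b = 12/38.46 ≈ 0.3120.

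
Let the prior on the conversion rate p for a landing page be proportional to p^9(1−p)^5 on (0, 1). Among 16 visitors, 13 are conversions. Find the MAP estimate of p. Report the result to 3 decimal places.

The prior density ∝ p^9(1−p)^5 is the kernel of Beta(10, 6).
Data: 13 successes in 16 trials. The binomial likelihood contributes p^13(1−p)^3, so the posterior is Beta(10+13, 6+3) = Beta(23, 9).
For Beta(a, b) with a, b > 1 the mode is (a−1)/(a+b−2) = 22/30 ≈ 0.733.

p̂_MAP = 0.733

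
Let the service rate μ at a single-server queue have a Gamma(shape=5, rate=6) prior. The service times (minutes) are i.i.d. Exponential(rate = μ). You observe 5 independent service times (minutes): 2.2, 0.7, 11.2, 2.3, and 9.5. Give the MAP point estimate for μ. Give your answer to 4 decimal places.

μ̂_MAP = 0.2821

The Exponential(rate=μ) likelihood is ∝ μ^n e^(−μΣtᵢ). Here n = 5 and Σtᵢ = 2.2 + 0.7 + 11.2 + 2.3 + 9.5 = 25.9.
Posterior ∝ μ^4e^(−6μ) · μ^5e^(−25.9μ) = μ^9e^(−31.9μ), i.e. Gamma(10, 31.9).
Mode = (a−1)/b = 9/31.9 ≈ 0.2821.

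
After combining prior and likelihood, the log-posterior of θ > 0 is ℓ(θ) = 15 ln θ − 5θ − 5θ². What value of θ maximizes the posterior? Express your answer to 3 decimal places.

ℓ'(θ) = 15/θ − 5 − 10θ. Setting this to zero and multiplying by θ: 10θ² + 5θ − 15 = 0.
θ = (−5 + √(5² + 4·10·15)) / (2·10) = (−5 + √625) / 20 = (−5 + 25)/20 = 1.
ℓ''(θ) = −15/θ² − 10 < 0, confirming a maximum.

θ̂_MAP = 1.000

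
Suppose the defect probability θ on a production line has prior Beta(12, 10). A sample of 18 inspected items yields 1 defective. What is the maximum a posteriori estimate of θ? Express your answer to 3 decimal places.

Prior: Beta(12, 10).
Data: 1 success in 18 trials. The binomial likelihood contributes θ(1−θ)^17, so the posterior is Beta(12+1, 10+17) = Beta(13, 27).
For Beta(a, b) with a, b > 1 the mode is (a−1)/(a+b−2) = 12/38 ≈ 0.316.

θ̂_MAP = 0.316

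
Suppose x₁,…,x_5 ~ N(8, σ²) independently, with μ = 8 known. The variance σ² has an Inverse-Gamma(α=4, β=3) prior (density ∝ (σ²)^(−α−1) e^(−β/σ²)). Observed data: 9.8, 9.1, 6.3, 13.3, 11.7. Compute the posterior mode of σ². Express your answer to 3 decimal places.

Sum of squared deviations about the known mean: SS = (9.8−8)² + (9.1−8)² + (6.3−8)² + (13.3−8)² + (11.7−8)² = 49.12.
The Normal likelihood contributes (σ²)^(−n/2) exp(−SS/(2σ²)), so the posterior is Inverse-Gamma(α + n/2, β + SS/2) = Inverse-Gamma(6.5, 27.56).
The mode of Inverse-Gamma(a, b) is b/(a+1) = 27.56/7.5 ≈ 3.675.

σ̂²_MAP = 3.675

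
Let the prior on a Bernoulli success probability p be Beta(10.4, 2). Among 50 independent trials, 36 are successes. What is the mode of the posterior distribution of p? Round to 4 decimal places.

p̂_MAP = 0.7517

Prior: Beta(10.4, 2).
Data: 36 successes in 50 trials. The binomial likelihood contributes p^36(1−p)^14, so the posterior is Beta(10.4+36, 2+14) = Beta(46.4, 16).
For Beta(a, b) with a, b > 1 the mode is (a−1)/(a+b−2) = 45.4/60.4 ≈ 0.7517.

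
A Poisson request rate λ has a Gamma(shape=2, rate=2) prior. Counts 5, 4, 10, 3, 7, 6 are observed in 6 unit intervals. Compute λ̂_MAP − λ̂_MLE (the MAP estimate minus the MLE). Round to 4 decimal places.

Σxᵢ = 35. Posterior is Gamma(37, 8); MAP = (37−1)/8 = 36/8 ≈ 4.50000.
MLE = x̄ = 35/6 ≈ 5.83333.
Difference = 36/8 − 35/6 = -4/3 ≈ -1.3333.

MAP − MLE = -1.3333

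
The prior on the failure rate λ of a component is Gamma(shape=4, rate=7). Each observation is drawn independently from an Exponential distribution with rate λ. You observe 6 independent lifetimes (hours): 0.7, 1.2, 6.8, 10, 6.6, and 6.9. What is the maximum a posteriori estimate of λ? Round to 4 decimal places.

λ̂_MAP = 0.2296

The Exponential(rate=λ) likelihood is ∝ λ^n e^(−λΣtᵢ). Here n = 6 and Σtᵢ = 0.7 + 1.2 + 6.8 + 10 + 6.6 + 6.9 = 32.2.
Posterior ∝ λ^3e^(−7λ) · λ^6e^(−32.2λ) = λ^9e^(−39.2λ), i.e. Gamma(10, 39.2).
Mode = (a−1)/b = 9/39.2 ≈ 0.2296.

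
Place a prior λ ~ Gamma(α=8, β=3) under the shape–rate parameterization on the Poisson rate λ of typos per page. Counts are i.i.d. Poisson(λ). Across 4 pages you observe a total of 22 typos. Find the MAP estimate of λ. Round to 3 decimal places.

Σxᵢ = 22, n = 4.
Posterior ∝ λ^7e^(−3λ) · λ^22e^(−4λ) = λ^29e^(−7λ), i.e. Gamma(shape=30, rate=7).
The mode of a Gamma(a, b) with a ≥ 1 (shape–rate) is (a−1)/b = 29/7 ≈ 4.143.

λ̂_MAP = 4.143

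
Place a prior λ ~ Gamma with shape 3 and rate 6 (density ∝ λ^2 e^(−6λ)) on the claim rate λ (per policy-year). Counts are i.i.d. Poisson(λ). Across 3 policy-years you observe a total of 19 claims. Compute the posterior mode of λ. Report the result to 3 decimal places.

Σxᵢ = 19, n = 3.
Posterior ∝ λ^2e^(−6λ) · λ^19e^(−3λ) = λ^21e^(−9λ), i.e. Gamma(shape=22, rate=9).
The mode of a Gamma(a, b) with a ≥ 1 (shape–rate) is (a−1)/b = 21/9 ≈ 2.333.

λ̂_MAP = 2.333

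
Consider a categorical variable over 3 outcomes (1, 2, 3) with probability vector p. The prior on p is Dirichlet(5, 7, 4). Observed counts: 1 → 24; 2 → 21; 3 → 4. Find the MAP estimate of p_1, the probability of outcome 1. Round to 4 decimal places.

The posterior is Dirichlet(αᵢ + nᵢ) = Dirichlet(29, 28, 8).
For a Dirichlet(a₁,…,a_K) with all aᵢ > 1, the mode has j-th component (aⱼ − 1)/(Σaᵢ − K).
Here Σaᵢ = 65 and K = 3, so p_1 = (29 − 1)/(65 − 3) = 28/62 ≈ 0.4516.

MAP estimate: 0.4516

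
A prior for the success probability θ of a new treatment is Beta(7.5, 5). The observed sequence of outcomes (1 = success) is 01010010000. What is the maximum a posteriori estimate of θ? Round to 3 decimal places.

θ̂_MAP = 0.442

Prior: Beta(7.5, 5).
Data: 3 successes in 11 trials (from the sequence). The binomial likelihood contributes θ^3(1−θ)^8, so the posterior is Beta(7.5+3, 5+8) = Beta(10.5, 13).
For Beta(a, b) with a, b > 1 the mode is (a−1)/(a+b−2) = 9.5/21.5 ≈ 0.442.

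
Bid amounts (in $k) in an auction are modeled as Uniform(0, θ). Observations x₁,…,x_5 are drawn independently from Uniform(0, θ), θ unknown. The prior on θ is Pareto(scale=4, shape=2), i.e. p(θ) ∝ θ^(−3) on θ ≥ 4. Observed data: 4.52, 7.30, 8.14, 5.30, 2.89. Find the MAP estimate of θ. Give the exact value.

θ̂_MAP = 8.14

The Uniform(0, θ) likelihood is θ^(−n) for θ ≥ max(xᵢ), zero otherwise. Here max(xᵢ) = 8.14.
Posterior ∝ θ^(−3) · θ^(−5) = θ^(−8) on θ ≥ max(4, 8.14) = 8.14.
This density is strictly decreasing in θ, so the posterior mode lies at the lower boundary of the support.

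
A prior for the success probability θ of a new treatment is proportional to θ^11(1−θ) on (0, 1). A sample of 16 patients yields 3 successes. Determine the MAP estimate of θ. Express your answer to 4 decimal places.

The prior density ∝ θ^11(1−θ)^1 is the kernel of Beta(12, 2).
Data: 3 successes in 16 trials. The binomial likelihood contributes θ^3(1−θ)^13, so the posterior is Beta(12+3, 2+13) = Beta(15, 15).
For Beta(a, b) with a, b > 1 the mode is (a−1)/(a+b−2) = 14/28 ≈ 0.5000.

θ̂_MAP = 0.5000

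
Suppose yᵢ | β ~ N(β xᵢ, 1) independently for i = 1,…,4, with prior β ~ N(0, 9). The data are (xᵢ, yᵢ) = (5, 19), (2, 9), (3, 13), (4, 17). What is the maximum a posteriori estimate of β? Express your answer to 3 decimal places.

β̂_MAP = 4.066

log p(β | y) = −Σ(yᵢ − βxᵢ)²/(2·1) − β²/(2·9) + const.
Setting the derivative to zero: Σxᵢ(yᵢ − βxᵢ)/1 − β/9 = 0, so β = Σxᵢyᵢ / (Σxᵢ² + σ²/τ²).
Σxᵢyᵢ = 5·19 + 2·9 + 3·13 + 4·17 = 220; Σxᵢ² = 54; σ²/τ² = 1/9.
β̂_MAP = 220 / (54 + 1/9) = 220/(487/9) = 1980/487 ≈ 4.066.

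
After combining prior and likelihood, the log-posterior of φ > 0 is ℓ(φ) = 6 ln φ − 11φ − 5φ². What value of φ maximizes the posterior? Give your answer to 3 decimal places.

ℓ'(φ) = 6/φ − 11 − 10φ. Setting this to zero and multiplying by φ: 10φ² + 11φ − 6 = 0.
φ = (−11 + √(11² + 4·10·6)) / (2·10) = (−11 + √361) / 20 = (−11 + 19)/20 = 2/5.
ℓ''(φ) = −6/φ² − 10 < 0, confirming a maximum.

φ̂_MAP = 0.400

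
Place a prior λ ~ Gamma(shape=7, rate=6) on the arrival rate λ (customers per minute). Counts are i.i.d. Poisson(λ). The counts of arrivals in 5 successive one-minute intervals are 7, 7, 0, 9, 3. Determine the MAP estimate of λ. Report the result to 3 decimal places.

Σxᵢ = 7+7+0+9+3 = 26, with n = 5.
Posterior ∝ λ^6e^(−6λ) · λ^26e^(−5λ) = λ^32e^(−11λ), i.e. Gamma(shape=33, rate=11).
The mode of a Gamma(a, b) with a ≥ 1 (shape–rate) is (a−1)/b = 32/11 ≈ 2.909.

λ̂_MAP = 2.909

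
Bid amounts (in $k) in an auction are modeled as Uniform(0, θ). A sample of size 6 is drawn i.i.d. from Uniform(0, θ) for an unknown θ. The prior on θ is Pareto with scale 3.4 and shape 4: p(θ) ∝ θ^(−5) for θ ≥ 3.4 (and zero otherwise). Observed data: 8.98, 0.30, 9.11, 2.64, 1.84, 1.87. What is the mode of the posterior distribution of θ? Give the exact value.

θ̂_MAP = 9.11

The Uniform(0, θ) likelihood is θ^(−n) for θ ≥ max(xᵢ), zero otherwise. Here max(xᵢ) = 9.11.
Posterior ∝ θ^(−5) · θ^(−6) = θ^(−11) on θ ≥ max(3.4, 9.11) = 9.11.
This density is strictly decreasing in θ, so the posterior mode lies at the lower boundary of the support.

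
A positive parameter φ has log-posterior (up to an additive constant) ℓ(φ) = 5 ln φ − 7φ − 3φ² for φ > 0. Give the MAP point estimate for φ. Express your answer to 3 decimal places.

ℓ'(φ) = 5/φ − 7 − 6φ. Setting this to zero and multiplying by φ: 6φ² + 7φ − 5 = 0.
φ = (−7 + √(7² + 4·6·5)) / (2·6) = (−7 + √169) / 12 = (−7 + 13)/12 = 1/2.
ℓ''(φ) = −5/φ² − 6 < 0, confirming a maximum.

φ̂_MAP = 0.500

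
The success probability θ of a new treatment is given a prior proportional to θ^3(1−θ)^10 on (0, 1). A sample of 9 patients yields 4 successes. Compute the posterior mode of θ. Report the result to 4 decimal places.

θ̂_MAP = 0.3182

The prior density ∝ θ^3(1−θ)^10 is the kernel of Beta(4, 11).
Data: 4 successes in 9 trials. The binomial likelihood contributes θ^4(1−θ)^5, so the posterior is Beta(4+4, 11+5) = Beta(8, 16).
For Beta(a, b) with a, b > 1 the mode is (a−1)/(a+b−2) = 7/22 ≈ 0.3182.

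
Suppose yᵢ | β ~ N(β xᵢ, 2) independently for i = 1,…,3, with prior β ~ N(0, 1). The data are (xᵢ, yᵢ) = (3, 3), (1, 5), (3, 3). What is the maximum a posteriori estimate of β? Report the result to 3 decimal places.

β̂_MAP = 1.095

log p(β | y) = −Σ(yᵢ − βxᵢ)²/(2·2) − β²/(2·1) + const.
Setting the derivative to zero: Σxᵢ(yᵢ − βxᵢ)/2 − β/1 = 0, so β = Σxᵢyᵢ / (Σxᵢ² + σ²/τ²).
Σxᵢyᵢ = 3·3 + 1·5 + 3·3 = 23; Σxᵢ² = 19; σ²/τ² = 2.
β̂_MAP = 23 / (19 + 2) = 23/21 ≈ 1.095.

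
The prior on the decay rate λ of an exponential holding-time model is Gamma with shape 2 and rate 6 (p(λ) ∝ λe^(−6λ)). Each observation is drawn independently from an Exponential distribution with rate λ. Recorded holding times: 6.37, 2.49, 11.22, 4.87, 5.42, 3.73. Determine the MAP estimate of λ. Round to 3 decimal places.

λ̂_MAP = 0.175

The Exponential(rate=λ) likelihood is ∝ λ^n e^(−λΣtᵢ). Here n = 6 and Σtᵢ = 6.37 + 2.49 + 11.22 + 4.87 + 5.42 + 3.73 = 34.10.
Posterior ∝ λe^(−6λ) · λ^6e^(−34.10λ) = λ^7e^(−40.10λ), i.e. Gamma(8, 40.10).
Mode = (a−1)/b = 7/40.10 ≈ 0.175.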